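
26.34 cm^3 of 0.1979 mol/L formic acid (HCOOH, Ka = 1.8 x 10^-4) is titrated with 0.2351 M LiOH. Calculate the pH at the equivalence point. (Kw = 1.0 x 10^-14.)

n(HCOOH) = 0.1979 x 0.02634 = 0.005213 mol; V(LiOH) at equivalence = 0.005213/0.2351 = 0.02217 L.
At equivalence all the acid is converted to HCOO-; total volume = 0.02634 + 0.02217 = 0.04851 L, so [HCOO-] = 0.005213/0.04851 = 0.1075 M.
Kb = Kw/Ka = 1.0e-14 / 1.8 x 10^-4 = 5.56e-11.
[OH^-] = sqrt(Kb x [HCOO-]) = sqrt(5.56e-11 x 0.1075) = 2.44e-6 M.
pOH = 5.61, so pH = 14.00 - 5.61 = 8.39.

8.39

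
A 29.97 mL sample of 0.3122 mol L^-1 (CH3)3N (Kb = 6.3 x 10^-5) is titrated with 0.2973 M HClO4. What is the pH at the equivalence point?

n((CH3)3N) = 0.3122 x 0.02997 = 0.009357 mol; V(HClO4) at equivalence = 0.009357/0.2973 = 0.03147 L.
At equivalence the base is fully converted to (CH3)3NH+; total volume = 0.06144 L, so [(CH3)3NH+] = 0.009357/0.06144 = 0.1523 M.
Ka((CH3)3NH+) = Kw/Kb = 1.0e-14 / 6.3 x 10^-5 = 1.59e-10.
[H^+] = sqrt(Ka x [(CH3)3NH+]) = sqrt(1.59e-10 x 0.1523) = 4.92e-6 M.
pH = -log(4.92e-6) = 5.31.

5.31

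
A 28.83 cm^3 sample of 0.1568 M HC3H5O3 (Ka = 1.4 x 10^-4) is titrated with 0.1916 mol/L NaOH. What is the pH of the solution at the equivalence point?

n(HC3H5O3) = 0.1568 x 0.02883 = 0.004521 mol; V(NaOH) at equivalence = 0.004521/0.1916 = 0.02359 L.
At equivalence all the acid is converted to C3H5O3-; total volume = 0.02883 + 0.02359 = 0.05242 L, so [C3H5O3-] = 0.004521/0.05242 = 0.08623 M.
Kb = Kw/Ka = 1.0e-14 / 1.4 x 10^-4 = 7.14e-11.
[OH^-] = sqrt(Kb x [C3H5O3-]) = sqrt(7.14e-11 x 0.08623) = 2.48e-6 M.
pOH = 5.61, so pH = 14.00 - 5.61 = 8.39.

8.39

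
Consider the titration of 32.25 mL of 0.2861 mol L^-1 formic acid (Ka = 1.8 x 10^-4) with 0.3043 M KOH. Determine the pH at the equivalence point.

n(HCOOH) = 0.2861 x 0.03225 = 0.009227 mol; V(KOH) at equivalence = 0.009227/0.3043 = 0.03032 L.
At equivalence all the acid is converted to HCOO-; total volume = 0.03225 + 0.03032 = 0.06257 L, so [HCOO-] = 0.009227/0.06257 = 0.1475 M.
Kb = Kw/Ka = 1.0e-14 / 1.8 x 10^-4 = 5.56e-11.
[OH^-] = sqrt(Kb x [HCOO-]) = sqrt(5.56e-11 x 0.1475) = 2.86e-6 M.
pOH = 5.54, so pH = 14.00 - 5.54 = 8.46.

8.46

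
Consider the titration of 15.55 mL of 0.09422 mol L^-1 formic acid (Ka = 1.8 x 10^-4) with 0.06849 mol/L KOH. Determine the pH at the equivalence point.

8.17

n(HCOOH) = 0.09422 x 0.01555 = 0.001465 mol; V(KOH) at equivalence = 0.001465/0.06849 = 0.02139 L.
At equivalence all the acid is converted to HCOO-; total volume = 0.01555 + 0.02139 = 0.03694 L, so [HCOO-] = 0.001465/0.03694 = 0.03966 M.
Kb = Kw/Ka = 1.0e-14 / 1.8 x 10^-4 = 5.56e-11.
[OH^-] = sqrt(Kb x [HCOO-]) = sqrt(5.56e-11 x 0.03966) = 1.48e-6 M.
pOH = 5.83, so pH = 14.00 - 5.83 = 8.17.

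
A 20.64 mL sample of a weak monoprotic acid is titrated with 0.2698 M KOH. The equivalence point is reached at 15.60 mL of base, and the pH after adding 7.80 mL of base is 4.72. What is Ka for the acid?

1.9 x 10^-5

7.80 mL is half of the equivalence volume, so this is the half-equivalence point where [HA] = [A^-].
At half-equivalence pH = pKa, so pKa = 4.72.
Ka = 10^(-4.72) = 1.9 x 10^-5.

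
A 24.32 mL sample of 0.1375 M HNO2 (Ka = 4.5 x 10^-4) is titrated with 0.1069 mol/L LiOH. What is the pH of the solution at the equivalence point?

n(HNO2) = 0.1375 x 0.02432 = 0.003344 mol; V(LiOH) at equivalence = 0.003344/0.1069 = 0.03128 L.
At equivalence all the acid is converted to NO2-; total volume = 0.02432 + 0.03128 = 0.05560 L, so [NO2-] = 0.003344/0.05560 = 0.06014 M.
Kb = Kw/Ka = 1.0e-14 / 4.5 x 10^-4 = 2.22e-11.
[OH^-] = sqrt(Kb x [NO2-]) = sqrt(2.22e-11 x 0.06014) = 1.16e-6 M.
pOH = 5.94, so pH = 14.00 - 5.94 = 8.06.

8.06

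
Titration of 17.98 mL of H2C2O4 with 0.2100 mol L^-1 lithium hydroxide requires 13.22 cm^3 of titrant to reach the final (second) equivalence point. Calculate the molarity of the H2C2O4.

n(LiOH) = 0.2100 x 0.01322 = 0.002776 mol.
At the final (second) equivalence point, 2 mol OH^- react per mol H2C2O4, so n(H2C2O4) = 0.002776 / 2 = 0.001388 mol.
[H2C2O4] = 0.001388 / 0.01798 L = 0.0772 M.

0.0772 M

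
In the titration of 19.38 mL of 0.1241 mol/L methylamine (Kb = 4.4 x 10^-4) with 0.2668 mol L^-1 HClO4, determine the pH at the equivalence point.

n(CH3NH2) = 0.1241 x 0.01938 = 0.002405 mol; V(HClO4) at equivalence = 0.002405/0.2668 = 0.009014 L.
At equivalence the base is fully converted to CH3NH3+; total volume = 0.02839 L, so [CH3NH3+] = 0.002405/0.02839 = 0.08470 M.
Ka(CH3NH3+) = Kw/Kb = 1.0e-14 / 4.4 x 10^-4 = 2.27e-11.
[H^+] = sqrt(Ka x [CH3NH3+]) = sqrt(2.27e-11 x 0.08470) = 1.39e-6 M.
pH = -log(1.39e-6) = 5.86.

5.86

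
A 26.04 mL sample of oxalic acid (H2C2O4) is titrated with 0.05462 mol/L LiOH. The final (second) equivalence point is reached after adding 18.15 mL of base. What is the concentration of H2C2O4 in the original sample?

0.0190 M

n(LiOH) = 0.05462 x 0.01815 = 0.0009914 mol.
At the final (second) equivalence point, 2 mol OH^- react per mol H2C2O4, so n(H2C2O4) = 0.0009914 / 2 = 0.0004957 mol.
[H2C2O4] = 0.0004957 / 0.02604 L = 0.0190 M.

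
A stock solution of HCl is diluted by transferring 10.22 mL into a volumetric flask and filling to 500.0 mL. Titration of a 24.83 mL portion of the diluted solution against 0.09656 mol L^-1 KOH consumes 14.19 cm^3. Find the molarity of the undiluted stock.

n(KOH) = 0.09656 x 0.01419 = 0.001370 mol.
n(HCl) in the aliquot = 0.001370 mol.
[diluted HCl] = 0.001370 / 0.02483 = 0.05518 M.
Dilution factor = 500.0/10.22 = 48.92, so [stock] = 0.05518 x 48.92 = 2.70 M.

2.70 M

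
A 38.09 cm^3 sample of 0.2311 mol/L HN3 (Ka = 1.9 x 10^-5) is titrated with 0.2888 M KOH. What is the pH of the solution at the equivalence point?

n(HN3) = 0.2311 x 0.03809 = 0.008803 mol; V(KOH) at equivalence = 0.008803/0.2888 = 0.03048 L.
At equivalence all the acid is converted to N3-; total volume = 0.03809 + 0.03048 = 0.06857 L, so [N3-] = 0.008803/0.06857 = 0.1284 M.
Kb = Kw/Ka = 1.0e-14 / 1.9 x 10^-5 = 5.26e-10.
[OH^-] = sqrt(Kb x [N3-]) = sqrt(5.26e-10 x 0.1284) = 8.22e-6 M.
pOH = 5.09, so pH = 14.00 - 5.09 = 8.91.

8.91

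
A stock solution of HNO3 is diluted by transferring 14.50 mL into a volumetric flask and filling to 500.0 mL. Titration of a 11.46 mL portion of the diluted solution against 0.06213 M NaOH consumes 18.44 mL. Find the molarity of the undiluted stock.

n(NaOH) = 0.06213 x 0.01844 = 0.001146 mol.
n(HNO3) in the aliquot = 0.001146 mol.
[diluted HNO3] = 0.001146 / 0.01146 = 0.09997 M.
Dilution factor = 500.0/14.50 = 34.48, so [stock] = 0.09997 x 34.48 = 3.45 M.

3.45 M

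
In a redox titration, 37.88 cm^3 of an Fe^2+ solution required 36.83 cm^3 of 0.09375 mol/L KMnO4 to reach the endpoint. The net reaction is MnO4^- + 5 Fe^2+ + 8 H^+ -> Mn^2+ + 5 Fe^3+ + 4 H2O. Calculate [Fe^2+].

n(KMnO4) = 0.09375 x 0.03683 = 0.003453 mol.
From the balanced equation, 1 mol KMnO4 reacts with 5 mol Fe^2+, so n(Fe^2+) = 0.003453 x 5/1 = 0.01726 mol.
[Fe^2+] = 0.01726 / 0.03788 L = 0.456 M.

0.456 M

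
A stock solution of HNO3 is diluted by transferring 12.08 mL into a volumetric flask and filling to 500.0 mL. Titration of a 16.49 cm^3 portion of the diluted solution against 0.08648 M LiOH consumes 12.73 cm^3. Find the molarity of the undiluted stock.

n(LiOH) = 0.08648 x 0.01273 = 0.001101 mol.
n(HNO3) in the aliquot = 0.001101 mol.
[diluted HNO3] = 0.001101 / 0.01649 = 0.06676 M.
Dilution factor = 500.0/12.08 = 41.39, so [stock] = 0.06676 x 41.39 = 2.76 M.

2.76 M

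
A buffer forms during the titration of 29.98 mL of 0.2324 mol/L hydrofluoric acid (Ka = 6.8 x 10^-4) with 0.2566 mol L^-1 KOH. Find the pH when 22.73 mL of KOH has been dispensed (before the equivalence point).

3.88

Initial n(HF) = 0.2324 x 0.02998 = 0.006967 mol.
n(KOH) added = 0.2566 x 0.02273 = 0.005833 mol, converting that many moles of HF to F-.
Remaining n(HF) = 0.001135 mol; n(F-) = 0.005833 mol.
By Henderson-Hasselbalch, pH = pKa + log([A^-]/[HA]) = 3.17 + log(0.005833/0.001135) = 3.17 + (+0.71) = 3.88.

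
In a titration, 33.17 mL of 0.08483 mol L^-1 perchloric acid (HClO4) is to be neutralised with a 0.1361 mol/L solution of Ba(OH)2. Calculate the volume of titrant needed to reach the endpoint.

n(HClO4) = 0.08483 mol/L x 0.03317 L = 0.002814 mol.
The neutralisation is 2 HClO4 : 1 Ba(OH)2, so n(Ba(OH)2) = 0.002814 x 1/2 = 0.001407 mol.
V(Ba(OH)2) = 0.001407 / 0.1361 = 0.01034 L = 10.3 mL.

10.3 mL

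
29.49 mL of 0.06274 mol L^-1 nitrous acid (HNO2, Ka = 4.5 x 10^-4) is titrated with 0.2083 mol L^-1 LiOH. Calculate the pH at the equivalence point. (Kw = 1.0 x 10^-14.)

n(HNO2) = 0.06274 x 0.02949 = 0.001850 mol; V(LiOH) at equivalence = 0.001850/0.2083 = 0.008882 L.
At equivalence all the acid is converted to NO2-; total volume = 0.02949 + 0.008882 = 0.03837 L, so [NO2-] = 0.001850/0.03837 = 0.04822 M.
Kb = Kw/Ka = 1.0e-14 / 4.5 x 10^-4 = 2.22e-11.
[OH^-] = sqrt(Kb x [NO2-]) = sqrt(2.22e-11 x 0.04822) = 1.04e-6 M.
pOH = 5.99, so pH = 14.00 - 5.99 = 8.01.

8.01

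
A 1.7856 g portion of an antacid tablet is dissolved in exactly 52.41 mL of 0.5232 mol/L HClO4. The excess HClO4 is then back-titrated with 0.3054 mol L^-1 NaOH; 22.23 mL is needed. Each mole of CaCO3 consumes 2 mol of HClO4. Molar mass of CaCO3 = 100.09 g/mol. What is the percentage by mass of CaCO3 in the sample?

57.8%

Total n(HClO4) added = 0.5232 x 0.05241 = 0.02742 mol.
n(NaOH) used = 0.3054 x 0.02223 = 0.006789 mol, which equals the excess n(HClO4).
So n(HClO4) consumed by the sample = 0.02742 - 0.006789 = 0.02063 mol.
n(CaCO3) = 0.02063 / 2 = 0.01032 mol.
mass CaCO3 = 0.01032 x 100.09 = 1.033 g, so %CaCO3 = 1.033/1.7856 x 100 = 57.8%.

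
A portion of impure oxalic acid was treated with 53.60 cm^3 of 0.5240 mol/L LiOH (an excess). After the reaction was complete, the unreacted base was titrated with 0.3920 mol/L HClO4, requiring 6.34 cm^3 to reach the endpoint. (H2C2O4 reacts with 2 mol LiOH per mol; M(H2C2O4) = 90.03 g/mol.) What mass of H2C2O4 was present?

1.15 g

Total n(LiOH) added = 0.5240 x 0.05360 = 0.02809 mol.
n(HClO4) used = 0.3920 x 0.006340 = 0.002485 mol, which equals the excess n(LiOH).
So n(LiOH) consumed by the sample = 0.02809 - 0.002485 = 0.02560 mol.
n(H2C2O4) = 0.02560 / 2 = 0.01280 mol.
mass = 0.01280 mol x 90.03 g/mol = 1.15 g.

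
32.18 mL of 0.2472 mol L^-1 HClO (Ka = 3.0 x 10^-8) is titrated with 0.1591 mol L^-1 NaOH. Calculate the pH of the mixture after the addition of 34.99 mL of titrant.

7.89

Initial n(HClO) = 0.2472 x 0.03218 = 0.007955 mol.
n(NaOH) added = 0.1591 x 0.03499 = 0.005567 mol, converting that many moles of HClO to ClO-.
Remaining n(HClO) = 0.002388 mol; n(ClO-) = 0.005567 mol.
By Henderson-Hasselbalch, pH = pKa + log([A^-]/[HA]) = 7.52 + log(0.005567/0.002388) = 7.52 + (+0.37) = 7.89.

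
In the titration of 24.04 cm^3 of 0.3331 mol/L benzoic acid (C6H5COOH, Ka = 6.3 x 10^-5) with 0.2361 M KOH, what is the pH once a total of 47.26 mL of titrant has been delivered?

12.65

n(acid) = 0.3331 x 0.02404 = 0.008008 mol; n(KOH) added = 0.2361 x 0.04726 = 0.01116 mol.
Base is in excess by 0.01116 - 0.008008 = 0.003150 mol in a total volume of 0.07130 L.
[OH^-] = 0.003150/0.07130 = 0.04418 M, so pOH = 1.35 and pH = 14.00 - 1.35 = 12.65.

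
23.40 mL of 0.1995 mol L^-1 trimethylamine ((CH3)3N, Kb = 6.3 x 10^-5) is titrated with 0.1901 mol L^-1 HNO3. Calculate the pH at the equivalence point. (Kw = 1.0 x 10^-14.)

5.41

n((CH3)3N) = 0.1995 x 0.02340 = 0.004668 mol; V(HNO3) at equivalence = 0.004668/0.1901 = 0.02456 L.
At equivalence the base is fully converted to (CH3)3NH+; total volume = 0.04796 L, so [(CH3)3NH+] = 0.004668/0.04796 = 0.09734 M.
Ka((CH3)3NH+) = Kw/Kb = 1.0e-14 / 6.3 x 10^-5 = 1.59e-10.
[H^+] = sqrt(Ka x [(CH3)3NH+]) = sqrt(1.59e-10 x 0.09734) = 3.93e-6 M.
pH = -log(3.93e-6) = 5.41.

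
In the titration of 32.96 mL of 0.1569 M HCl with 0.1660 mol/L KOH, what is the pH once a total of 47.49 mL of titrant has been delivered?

12.53

n(acid) = 0.1569 x 0.03296 = 0.005171 mol; n(KOH) added = 0.1660 x 0.04749 = 0.007883 mol.
Base is in excess by 0.007883 - 0.005171 = 0.002712 mol in a total volume of 0.08045 L.
[OH^-] = 0.002712/0.08045 = 0.03371 M, so pOH = 1.47 and pH = 14.00 - 1.47 = 12.53.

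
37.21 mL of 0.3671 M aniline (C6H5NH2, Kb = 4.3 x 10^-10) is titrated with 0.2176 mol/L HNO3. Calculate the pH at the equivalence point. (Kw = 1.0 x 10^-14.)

2.75

n(C6H5NH2) = 0.3671 x 0.03721 = 0.01366 mol; V(HNO3) at equivalence = 0.01366/0.2176 = 0.06277 L.
At equivalence the base is fully converted to C6H5NH3+; total volume = 0.09998 L, so [C6H5NH3+] = 0.01366/0.09998 = 0.1366 M.
Ka(C6H5NH3+) = Kw/Kb = 1.0e-14 / 4.3 x 10^-10 = 2.33e-5.
[H^+] = sqrt(Ka x [C6H5NH3+]) = sqrt(2.33e-5 x 0.1366) = 0.00178 M.
pH = -log(0.00178) = 2.75.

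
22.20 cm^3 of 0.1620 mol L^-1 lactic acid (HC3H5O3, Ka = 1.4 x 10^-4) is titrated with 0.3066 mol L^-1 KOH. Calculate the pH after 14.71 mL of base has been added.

n(acid) = 0.1620 x 0.02220 = 0.003596 mol; n(KOH) added = 0.3066 x 0.01471 = 0.004510 mol.
Base is in excess by 0.004510 - 0.003596 = 0.0009137 mol in a total volume of 0.03691 L.
[OH^-] = 0.0009137/0.03691 = 0.02475 M, so pOH = 1.61 and pH = 14.00 - 1.61 = 12.39.

12.39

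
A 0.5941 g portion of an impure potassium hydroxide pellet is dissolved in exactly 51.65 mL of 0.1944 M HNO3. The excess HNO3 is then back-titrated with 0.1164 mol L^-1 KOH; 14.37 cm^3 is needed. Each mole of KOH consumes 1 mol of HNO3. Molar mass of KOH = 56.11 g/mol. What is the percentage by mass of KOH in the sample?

Total n(HNO3) added = 0.1944 x 0.05165 = 0.01004 mol.
n(KOH) used = 0.1164 x 0.01437 = 0.001673 mol, which equals the excess n(HNO3).
So n(HNO3) consumed by the sample = 0.01004 - 0.001673 = 0.008368 mol.
n(KOH) = 0.008368 / 1 = 0.008368 mol.
mass KOH = 0.008368 x 56.11 = 0.4695 g, so %KOH = 0.4695/0.5941 x 100 = 79.0%.

79.0%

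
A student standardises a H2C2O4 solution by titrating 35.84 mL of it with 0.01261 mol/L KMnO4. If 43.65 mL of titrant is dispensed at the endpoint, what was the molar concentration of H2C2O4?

n(KMnO4) = 0.01261 x 0.04365 = 0.0005504 mol.
From the balanced equation, 2 mol KMnO4 reacts with 5 mol H2C2O4, so n(H2C2O4) = 0.0005504 x 5/2 = 0.001376 mol.
[H2C2O4] = 0.001376 / 0.03584 L = 0.0384 M.

0.0384 M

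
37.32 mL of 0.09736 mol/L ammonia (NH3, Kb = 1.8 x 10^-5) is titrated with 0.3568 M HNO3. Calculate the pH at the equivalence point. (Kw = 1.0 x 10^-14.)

5.19

n(NH3) = 0.09736 x 0.03732 = 0.003633 mol; V(HNO3) at equivalence = 0.003633/0.3568 = 0.01018 L.
At equivalence the base is fully converted to NH4+; total volume = 0.04750 L, so [NH4+] = 0.003633/0.04750 = 0.07649 M.
Ka(NH4+) = Kw/Kb = 1.0e-14 / 1.8 x 10^-5 = 5.56e-10.
[H^+] = sqrt(Ka x [NH4+]) = sqrt(5.56e-10 x 0.07649) = 6.52e-6 M.
pH = -log(6.52e-6) = 5.19.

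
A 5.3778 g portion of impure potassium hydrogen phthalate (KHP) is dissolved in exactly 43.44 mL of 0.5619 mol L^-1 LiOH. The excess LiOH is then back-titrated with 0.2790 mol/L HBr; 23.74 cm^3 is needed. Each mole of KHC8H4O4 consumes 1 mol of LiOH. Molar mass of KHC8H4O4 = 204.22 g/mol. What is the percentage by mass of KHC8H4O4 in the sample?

67.5%

Total n(LiOH) added = 0.5619 x 0.04344 = 0.02441 mol.
n(HBr) used = 0.2790 x 0.02374 = 0.006623 mol, which equals the excess n(LiOH).
So n(LiOH) consumed by the sample = 0.02441 - 0.006623 = 0.01779 mol.
n(KHC8H4O4) = 0.01779 / 1 = 0.01779 mol.
mass KHC8H4O4 = 0.01779 x 204.22 = 3.632 g, so %KHC8H4O4 = 3.632/5.3778 x 100 = 67.5%.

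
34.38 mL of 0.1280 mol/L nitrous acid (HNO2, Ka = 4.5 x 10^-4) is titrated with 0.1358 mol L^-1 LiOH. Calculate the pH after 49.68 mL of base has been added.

12.45

n(acid) = 0.1280 x 0.03438 = 0.004401 mol; n(LiOH) added = 0.1358 x 0.04968 = 0.006747 mol.
Base is in excess by 0.006747 - 0.004401 = 0.002346 mol in a total volume of 0.08406 L.
[OH^-] = 0.002346/0.08406 = 0.02791 M, so pOH = 1.55 and pH = 14.00 - 1.55 = 12.45.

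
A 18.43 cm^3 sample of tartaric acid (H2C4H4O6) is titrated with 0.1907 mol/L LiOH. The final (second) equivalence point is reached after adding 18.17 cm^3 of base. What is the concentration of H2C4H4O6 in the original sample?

0.0940 M

n(LiOH) = 0.1907 x 0.01817 = 0.003465 mol.
At the final (second) equivalence point, 2 mol OH^- react per mol H2C4H4O6, so n(H2C4H4O6) = 0.003465 / 2 = 0.001733 mol.
[H2C4H4O6] = 0.001733 / 0.01843 L = 0.0940 M.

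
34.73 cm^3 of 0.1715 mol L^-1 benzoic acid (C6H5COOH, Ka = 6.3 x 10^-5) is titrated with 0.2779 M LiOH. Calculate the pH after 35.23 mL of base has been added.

n(acid) = 0.1715 x 0.03473 = 0.005956 mol; n(LiOH) added = 0.2779 x 0.03523 = 0.009790 mol.
Base is in excess by 0.009790 - 0.005956 = 0.003834 mol in a total volume of 0.06996 L.
[OH^-] = 0.003834/0.06996 = 0.05481 M, so pOH = 1.26 and pH = 14.00 - 1.26 = 12.74.

12.74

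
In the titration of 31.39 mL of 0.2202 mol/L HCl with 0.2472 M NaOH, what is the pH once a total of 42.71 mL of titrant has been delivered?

12.69

n(acid) = 0.2202 x 0.03139 = 0.006912 mol; n(NaOH) added = 0.2472 x 0.04271 = 0.01056 mol.
Base is in excess by 0.01056 - 0.006912 = 0.003646 mol in a total volume of 0.07410 L.
[OH^-] = 0.003646/0.07410 = 0.04920 M, so pOH = 1.31 and pH = 14.00 - 1.31 = 12.69.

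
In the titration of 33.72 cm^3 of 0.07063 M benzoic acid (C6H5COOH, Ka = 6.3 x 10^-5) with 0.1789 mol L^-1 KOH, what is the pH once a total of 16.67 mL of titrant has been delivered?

n(acid) = 0.07063 x 0.03372 = 0.002382 mol; n(KOH) added = 0.1789 x 0.01667 = 0.002982 mol.
Base is in excess by 0.002982 - 0.002382 = 0.0006006 mol in a total volume of 0.05039 L.
[OH^-] = 0.0006006/0.05039 = 0.01192 M, so pOH = 1.92 and pH = 14.00 - 1.92 = 12.08.

12.08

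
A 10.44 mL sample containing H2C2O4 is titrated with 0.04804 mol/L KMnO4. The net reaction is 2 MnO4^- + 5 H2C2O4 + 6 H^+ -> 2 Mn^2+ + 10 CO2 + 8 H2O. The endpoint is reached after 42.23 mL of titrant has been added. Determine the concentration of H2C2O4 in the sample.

n(KMnO4) = 0.04804 x 0.04223 = 0.002029 mol.
From the balanced equation, 2 mol KMnO4 reacts with 5 mol H2C2O4, so n(H2C2O4) = 0.002029 x 5/2 = 0.005072 mol.
[H2C2O4] = 0.005072 / 0.01044 L = 0.486 M.

0.486 M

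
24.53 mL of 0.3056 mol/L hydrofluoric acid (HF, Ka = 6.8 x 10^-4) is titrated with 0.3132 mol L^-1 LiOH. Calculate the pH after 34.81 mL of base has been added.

n(acid) = 0.3056 x 0.02453 = 0.007496 mol; n(LiOH) added = 0.3132 x 0.03481 = 0.01090 mol.
Base is in excess by 0.01090 - 0.007496 = 0.003406 mol in a total volume of 0.05934 L.
[OH^-] = 0.003406/0.05934 = 0.05740 M, so pOH = 1.24 and pH = 14.00 - 1.24 = 12.76.

12.76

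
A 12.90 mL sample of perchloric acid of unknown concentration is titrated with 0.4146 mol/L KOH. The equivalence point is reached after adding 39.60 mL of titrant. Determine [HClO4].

1.27 M

n(KOH) delivered = 0.4146 x 0.03960 = 0.01642 mol.
For a 1:1 reaction, n(HClO4) = 0.01642 mol.
[HClO4] = 0.01642 mol / 0.01290 L = 1.27 M.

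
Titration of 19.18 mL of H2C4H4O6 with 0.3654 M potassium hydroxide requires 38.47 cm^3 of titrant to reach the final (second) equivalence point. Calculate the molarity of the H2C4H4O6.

n(KOH) = 0.3654 x 0.03847 = 0.01406 mol.
At the final (second) equivalence point, 2 mol OH^- react per mol H2C4H4O6, so n(H2C4H4O6) = 0.01406 / 2 = 0.007028 mol.
[H2C4H4O6] = 0.007028 / 0.01918 L = 0.366 M.

0.366 M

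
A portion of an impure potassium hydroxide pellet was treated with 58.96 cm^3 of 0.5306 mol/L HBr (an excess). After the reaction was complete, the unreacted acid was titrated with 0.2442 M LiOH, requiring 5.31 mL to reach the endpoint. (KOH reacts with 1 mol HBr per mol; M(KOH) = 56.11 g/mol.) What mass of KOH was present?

Total n(HBr) added = 0.5306 x 0.05896 = 0.03128 mol.
n(LiOH) used = 0.2442 x 0.005310 = 0.001297 mol, which equals the excess n(HBr).
So n(HBr) consumed by the sample = 0.03128 - 0.001297 = 0.02999 mol.
n(KOH) = 0.02999 / 1 = 0.02999 mol.
mass = 0.02999 mol x 56.11 g/mol = 1.68 g.

1.68 g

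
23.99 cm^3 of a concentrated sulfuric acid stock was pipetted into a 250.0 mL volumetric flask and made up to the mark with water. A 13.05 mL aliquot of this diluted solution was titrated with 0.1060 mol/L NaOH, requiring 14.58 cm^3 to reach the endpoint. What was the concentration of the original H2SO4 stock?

n(NaOH) = 0.1060 x 0.01458 = 0.001545 mol.
n(H2SO4) in the aliquot = 0.001545 x 1/2 = 0.0007727 mol.
[diluted H2SO4] = 0.0007727 / 0.01305 = 0.05921 M.
Dilution factor = 250.0/23.99 = 10.42, so [stock] = 0.05921 x 10.42 = 0.617 M.

0.617 M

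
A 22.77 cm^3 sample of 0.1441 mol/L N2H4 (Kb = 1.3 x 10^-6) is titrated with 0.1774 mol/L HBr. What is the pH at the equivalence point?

4.61

n(N2H4) = 0.1441 x 0.02277 = 0.003281 mol; V(HBr) at equivalence = 0.003281/0.1774 = 0.01850 L.
At equivalence the base is fully converted to N2H5+; total volume = 0.04127 L, so [N2H5+] = 0.003281/0.04127 = 0.07951 M.
Ka(N2H5+) = Kw/Kb = 1.0e-14 / 1.3 x 10^-6 = 7.69e-9.
[H^+] = sqrt(Ka x [N2H5+]) = sqrt(7.69e-9 x 0.07951) = 2.47e-5 M.
pH = -log(2.47e-5) = 4.61.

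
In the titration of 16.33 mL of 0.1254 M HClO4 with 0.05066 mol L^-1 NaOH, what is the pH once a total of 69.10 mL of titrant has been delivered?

n(acid) = 0.1254 x 0.01633 = 0.002048 mol; n(NaOH) added = 0.05066 x 0.06910 = 0.003501 mol.
Base is in excess by 0.003501 - 0.002048 = 0.001453 mol in a total volume of 0.08543 L.
[OH^-] = 0.001453/0.08543 = 0.01701 M, so pOH = 1.77 and pH = 14.00 - 1.77 = 12.23.

12.23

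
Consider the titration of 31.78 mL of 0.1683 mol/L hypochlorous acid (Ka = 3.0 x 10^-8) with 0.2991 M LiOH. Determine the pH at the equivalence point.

n(HClO) = 0.1683 x 0.03178 = 0.005349 mol; V(LiOH) at equivalence = 0.005349/0.2991 = 0.01788 L.
At equivalence all the acid is converted to ClO-; total volume = 0.03178 + 0.01788 = 0.04966 L, so [ClO-] = 0.005349/0.04966 = 0.1077 M.
Kb = Kw/Ka = 1.0e-14 / 3.0 x 10^-8 = 3.33e-7.
[OH^-] = sqrt(Kb x [ClO-]) = sqrt(3.33e-7 x 0.1077) = 0.000189 M.
pOH = 3.72, so pH = 14.00 - 3.72 = 10.28.

10.28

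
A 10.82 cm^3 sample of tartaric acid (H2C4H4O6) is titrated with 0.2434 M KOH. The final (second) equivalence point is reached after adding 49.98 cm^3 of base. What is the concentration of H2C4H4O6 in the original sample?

0.562 M

n(KOH) = 0.2434 x 0.04998 = 0.01217 mol.
At the final (second) equivalence point, 2 mol OH^- react per mol H2C4H4O6, so n(H2C4H4O6) = 0.01217 / 2 = 0.006083 mol.
[H2C4H4O6] = 0.006083 / 0.01082 L = 0.562 M.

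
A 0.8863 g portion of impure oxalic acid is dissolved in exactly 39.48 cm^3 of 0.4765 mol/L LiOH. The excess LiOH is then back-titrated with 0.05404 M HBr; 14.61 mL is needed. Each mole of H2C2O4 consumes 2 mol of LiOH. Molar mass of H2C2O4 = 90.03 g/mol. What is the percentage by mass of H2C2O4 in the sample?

91.5%

Total n(LiOH) added = 0.4765 x 0.03948 = 0.01881 mol.
n(HBr) used = 0.05404 x 0.01461 = 0.0007895 mol, which equals the excess n(LiOH).
So n(LiOH) consumed by the sample = 0.01881 - 0.0007895 = 0.01802 mol.
n(H2C2O4) = 0.01802 / 2 = 0.009011 mol.
mass H2C2O4 = 0.009011 x 90.03 = 0.8113 g, so %H2C2O4 = 0.8113/0.8863 x 100 = 91.5%.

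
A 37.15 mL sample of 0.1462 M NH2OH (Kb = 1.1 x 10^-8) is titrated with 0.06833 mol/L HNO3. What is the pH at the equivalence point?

n(NH2OH) = 0.1462 x 0.03715 = 0.005431 mol; V(HNO3) at equivalence = 0.005431/0.06833 = 0.07949 L.
At equivalence the base is fully converted to NH3OH+; total volume = 0.1166 L, so [NH3OH+] = 0.005431/0.1166 = 0.04657 M.
Ka(NH3OH+) = Kw/Kb = 1.0e-14 / 1.1 x 10^-8 = 9.09e-7.
[H^+] = sqrt(Ka x [NH3OH+]) = sqrt(9.09e-7 x 0.04657) = 0.000206 M.
pH = -log(0.000206) = 3.69.

3.69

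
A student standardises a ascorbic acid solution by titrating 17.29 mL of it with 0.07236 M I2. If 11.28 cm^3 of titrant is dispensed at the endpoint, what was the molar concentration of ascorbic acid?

0.0472 M

n(I2) = 0.07236 x 0.01128 = 0.0008162 mol.
From the balanced equation, 1 mol I2 reacts with 1 mol ascorbic acid, so n(ascorbic acid) = 0.0008162 x 1/1 = 0.0008162 mol.
[ascorbic acid] = 0.0008162 / 0.01729 L = 0.0472 M.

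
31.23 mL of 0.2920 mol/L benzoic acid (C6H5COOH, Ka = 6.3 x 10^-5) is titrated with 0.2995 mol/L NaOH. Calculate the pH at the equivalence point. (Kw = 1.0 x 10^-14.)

n(C6H5COOH) = 0.2920 x 0.03123 = 0.009119 mol; V(NaOH) at equivalence = 0.009119/0.2995 = 0.03045 L.
At equivalence all the acid is converted to C6H5COO-; total volume = 0.03123 + 0.03045 = 0.06168 L, so [C6H5COO-] = 0.009119/0.06168 = 0.1479 M.
Kb = Kw/Ka = 1.0e-14 / 6.3 x 10^-5 = 1.59e-10.
[OH^-] = sqrt(Kb x [C6H5COO-]) = sqrt(1.59e-10 x 0.1479) = 4.84e-6 M.
pOH = 5.31, so pH = 14.00 - 5.31 = 8.69.

8.69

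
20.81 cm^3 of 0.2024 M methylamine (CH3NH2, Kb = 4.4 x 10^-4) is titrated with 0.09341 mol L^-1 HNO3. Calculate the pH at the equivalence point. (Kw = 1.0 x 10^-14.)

n(CH3NH2) = 0.2024 x 0.02081 = 0.004212 mol; V(HNO3) at equivalence = 0.004212/0.09341 = 0.04509 L.
At equivalence the base is fully converted to CH3NH3+; total volume = 0.06590 L, so [CH3NH3+] = 0.004212/0.06590 = 0.06391 M.
Ka(CH3NH3+) = Kw/Kb = 1.0e-14 / 4.4 x 10^-4 = 2.27e-11.
[H^+] = sqrt(Ka x [CH3NH3+]) = sqrt(2.27e-11 x 0.06391) = 1.21e-6 M.
pH = -log(1.21e-6) = 5.92.

5.92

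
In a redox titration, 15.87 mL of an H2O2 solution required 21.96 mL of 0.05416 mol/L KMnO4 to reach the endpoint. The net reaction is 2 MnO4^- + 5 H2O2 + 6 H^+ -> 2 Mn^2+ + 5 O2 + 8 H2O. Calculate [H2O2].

0.187 M

n(KMnO4) = 0.05416 x 0.02196 = 0.001189 mol.
From the balanced equation, 2 mol KMnO4 reacts with 5 mol H2O2, so n(H2O2) = 0.001189 x 5/2 = 0.002973 mol.
[H2O2] = 0.002973 / 0.01587 L = 0.187 M.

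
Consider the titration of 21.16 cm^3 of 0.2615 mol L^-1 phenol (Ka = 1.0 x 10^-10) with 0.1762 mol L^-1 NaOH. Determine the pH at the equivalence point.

n(C6H5OH) = 0.2615 x 0.02116 = 0.005533 mol; V(NaOH) at equivalence = 0.005533/0.1762 = 0.03140 L.
At equivalence all the acid is converted to C6H5O-; total volume = 0.02116 + 0.03140 = 0.05256 L, so [C6H5O-] = 0.005533/0.05256 = 0.1053 M.
Kb = Kw/Ka = 1.0e-14 / 1.0 x 10^-10 = 0.000100.
[OH^-] = sqrt(Kb x [C6H5O-]) = sqrt(0.000100 x 0.1053) = 0.00324 M.
pOH = 2.49, so pH = 14.00 - 2.49 = 11.51.

11.51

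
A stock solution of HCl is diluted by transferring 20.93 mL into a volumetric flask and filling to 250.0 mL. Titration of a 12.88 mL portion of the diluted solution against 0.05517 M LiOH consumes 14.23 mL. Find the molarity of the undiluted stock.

n(LiOH) = 0.05517 x 0.01423 = 0.0007851 mol.
n(HCl) in the aliquot = 0.0007851 mol.
[diluted HCl] = 0.0007851 / 0.01288 = 0.06095 M.
Dilution factor = 250.0/20.93 = 11.94, so [stock] = 0.06095 x 11.94 = 0.728 M.

0.728 M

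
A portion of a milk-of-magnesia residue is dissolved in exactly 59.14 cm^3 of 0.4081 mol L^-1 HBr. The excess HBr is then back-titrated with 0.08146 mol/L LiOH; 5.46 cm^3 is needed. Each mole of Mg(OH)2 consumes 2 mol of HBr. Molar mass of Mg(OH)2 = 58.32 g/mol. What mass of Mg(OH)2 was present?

Total n(HBr) added = 0.4081 x 0.05914 = 0.02414 mol.
n(LiOH) used = 0.08146 x 0.005460 = 0.0004448 mol, which equals the excess n(HBr).
So n(HBr) consumed by the sample = 0.02414 - 0.0004448 = 0.02369 mol.
n(Mg(OH)2) = 0.02369 / 2 = 0.01185 mol.
mass = 0.01185 mol x 58.32 g/mol = 0.691 g.

0.691 g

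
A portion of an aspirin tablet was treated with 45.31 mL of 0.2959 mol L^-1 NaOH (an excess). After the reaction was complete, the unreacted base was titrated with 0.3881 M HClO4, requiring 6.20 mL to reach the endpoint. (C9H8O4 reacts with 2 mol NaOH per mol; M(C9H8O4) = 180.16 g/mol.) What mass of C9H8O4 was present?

Total n(NaOH) added = 0.2959 x 0.04531 = 0.01341 mol.
n(HClO4) used = 0.3881 x 0.006200 = 0.002406 mol, which equals the excess n(NaOH).
So n(NaOH) consumed by the sample = 0.01341 - 0.002406 = 0.01100 mol.
n(C9H8O4) = 0.01100 / 2 = 0.005501 mol.
mass = 0.005501 mol x 180.16 g/mol = 0.991 g.

0.991 g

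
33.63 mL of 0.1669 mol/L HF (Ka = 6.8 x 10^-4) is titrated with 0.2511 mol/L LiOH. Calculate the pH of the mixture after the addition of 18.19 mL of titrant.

Initial n(HF) = 0.1669 x 0.03363 = 0.005613 mol.
n(LiOH) added = 0.2511 x 0.01819 = 0.004568 mol, converting that many moles of HF to F-.
Remaining n(HF) = 0.001045 mol; n(F-) = 0.004568 mol.
By Henderson-Hasselbalch, pH = pKa + log([A^-]/[HA]) = 3.17 + log(0.004568/0.001045) = 3.17 + (+0.64) = 3.81.

3.81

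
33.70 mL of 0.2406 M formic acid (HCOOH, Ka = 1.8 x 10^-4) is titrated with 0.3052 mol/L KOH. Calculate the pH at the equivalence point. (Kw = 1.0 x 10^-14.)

8.44

n(HCOOH) = 0.2406 x 0.03370 = 0.008108 mol; V(KOH) at equivalence = 0.008108/0.3052 = 0.02657 L.
At equivalence all the acid is converted to HCOO-; total volume = 0.03370 + 0.02657 = 0.06027 L, so [HCOO-] = 0.008108/0.06027 = 0.1345 M.
Kb = Kw/Ka = 1.0e-14 / 1.8 x 10^-4 = 5.56e-11.
[OH^-] = sqrt(Kb x [HCOO-]) = sqrt(5.56e-11 x 0.1345) = 2.73e-6 M.
pOH = 5.56, so pH = 14.00 - 5.56 = 8.44.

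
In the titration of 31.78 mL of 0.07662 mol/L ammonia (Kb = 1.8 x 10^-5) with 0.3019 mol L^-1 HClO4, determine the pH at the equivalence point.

5.23

n(NH3) = 0.07662 x 0.03178 = 0.002435 mol; V(HClO4) at equivalence = 0.002435/0.3019 = 0.008066 L.
At equivalence the base is fully converted to NH4+; total volume = 0.03985 L, so [NH4+] = 0.002435/0.03985 = 0.06111 M.
Ka(NH4+) = Kw/Kb = 1.0e-14 / 1.8 x 10^-5 = 5.56e-10.
[H^+] = sqrt(Ka x [NH4+]) = sqrt(5.56e-10 x 0.06111) = 5.83e-6 M.
pH = -log(5.83e-6) = 5.23.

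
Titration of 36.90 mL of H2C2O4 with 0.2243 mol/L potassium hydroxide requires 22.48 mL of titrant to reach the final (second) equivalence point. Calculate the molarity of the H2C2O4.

n(KOH) = 0.2243 x 0.02248 = 0.005042 mol.
At the final (second) equivalence point, 2 mol OH^- react per mol H2C2O4, so n(H2C2O4) = 0.005042 / 2 = 0.002521 mol.
[H2C2O4] = 0.002521 / 0.03690 L = 0.0683 M.

0.0683 M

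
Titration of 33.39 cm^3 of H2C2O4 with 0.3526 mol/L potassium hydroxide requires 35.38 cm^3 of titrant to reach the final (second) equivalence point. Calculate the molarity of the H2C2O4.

0.187 M

n(KOH) = 0.3526 x 0.03538 = 0.01247 mol.
At the final (second) equivalence point, 2 mol OH^- react per mol H2C2O4, so n(H2C2O4) = 0.01247 / 2 = 0.006237 mol.
[H2C2O4] = 0.006237 / 0.03339 L = 0.187 M.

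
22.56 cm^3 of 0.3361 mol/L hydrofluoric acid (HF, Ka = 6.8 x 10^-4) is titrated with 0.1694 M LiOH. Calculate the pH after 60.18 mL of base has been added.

12.50

n(acid) = 0.3361 x 0.02256 = 0.007582 mol; n(LiOH) added = 0.1694 x 0.06018 = 0.01019 mol.
Base is in excess by 0.01019 - 0.007582 = 0.002612 mol in a total volume of 0.08274 L.
[OH^-] = 0.002612/0.08274 = 0.03157 M, so pOH = 1.50 and pH = 14.00 - 1.50 = 12.50.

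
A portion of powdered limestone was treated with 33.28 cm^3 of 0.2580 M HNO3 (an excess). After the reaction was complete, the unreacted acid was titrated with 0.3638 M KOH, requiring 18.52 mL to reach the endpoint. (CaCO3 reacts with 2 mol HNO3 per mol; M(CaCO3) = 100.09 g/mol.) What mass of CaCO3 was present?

Total n(HNO3) added = 0.2580 x 0.03328 = 0.008586 mol.
n(KOH) used = 0.3638 x 0.01852 = 0.006738 mol, which equals the excess n(HNO3).
So n(HNO3) consumed by the sample = 0.008586 - 0.006738 = 0.001849 mol.
n(CaCO3) = 0.001849 / 2 = 0.0009243 mol.
mass = 0.0009243 mol x 100.09 g/mol = 0.0925 g.

0.0925 g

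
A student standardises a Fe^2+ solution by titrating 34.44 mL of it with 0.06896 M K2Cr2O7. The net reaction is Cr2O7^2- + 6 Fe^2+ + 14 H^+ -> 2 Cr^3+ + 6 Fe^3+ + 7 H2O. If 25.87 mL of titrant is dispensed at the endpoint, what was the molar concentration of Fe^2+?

0.311 M

n(K2Cr2O7) = 0.06896 x 0.02587 = 0.001784 mol.
From the balanced equation, 1 mol K2Cr2O7 reacts with 6 mol Fe^2+, so n(Fe^2+) = 0.001784 x 6/1 = 0.01070 mol.
[Fe^2+] = 0.01070 / 0.03444 L = 0.311 M.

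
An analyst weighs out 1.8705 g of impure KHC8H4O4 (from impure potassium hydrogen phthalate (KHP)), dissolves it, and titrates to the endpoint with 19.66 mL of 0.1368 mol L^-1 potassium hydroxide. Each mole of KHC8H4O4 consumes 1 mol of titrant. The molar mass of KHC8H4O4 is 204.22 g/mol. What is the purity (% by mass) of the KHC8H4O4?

n(KOH) = 0.1368 x 0.01966 = 0.002689 mol.
n(KHC8H4O4) = 0.002689 / 1 = 0.002689 mol.
mass of KHC8H4O4 = 0.002689 x 204.22 = 0.5492 g.
% purity = 0.5492 / 1.8705 x 100 = 29.4%.

29.4%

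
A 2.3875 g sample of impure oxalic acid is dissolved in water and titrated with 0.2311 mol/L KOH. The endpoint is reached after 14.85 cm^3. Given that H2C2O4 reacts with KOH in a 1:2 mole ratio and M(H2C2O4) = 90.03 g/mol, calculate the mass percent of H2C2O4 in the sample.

n(KOH) = 0.2311 x 0.01485 = 0.003432 mol.
n(H2C2O4) = 0.003432 / 2 = 0.001716 mol.
mass of H2C2O4 = 0.001716 x 90.03 = 0.1545 g.
% purity = 0.1545 / 2.3875 x 100 = 6.47%.

6.47%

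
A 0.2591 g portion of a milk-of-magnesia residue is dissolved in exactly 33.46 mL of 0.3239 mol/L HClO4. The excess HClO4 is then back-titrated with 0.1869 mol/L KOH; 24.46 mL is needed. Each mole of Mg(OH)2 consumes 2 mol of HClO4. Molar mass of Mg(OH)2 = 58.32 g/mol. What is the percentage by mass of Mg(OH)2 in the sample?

Total n(HClO4) added = 0.3239 x 0.03346 = 0.01084 mol.
n(KOH) used = 0.1869 x 0.02446 = 0.004572 mol, which equals the excess n(HClO4).
So n(HClO4) consumed by the sample = 0.01084 - 0.004572 = 0.006266 mol.
n(Mg(OH)2) = 0.006266 / 2 = 0.003133 mol.
mass Mg(OH)2 = 0.003133 x 58.32 = 0.1827 g, so %Mg(OH)2 = 0.1827/0.2591 x 100 = 70.5%.

70.5%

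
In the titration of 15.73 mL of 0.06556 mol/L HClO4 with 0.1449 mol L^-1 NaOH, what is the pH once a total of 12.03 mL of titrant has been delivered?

12.41

n(acid) = 0.06556 x 0.01573 = 0.001031 mol; n(NaOH) added = 0.1449 x 0.01203 = 0.001743 mol.
Base is in excess by 0.001743 - 0.001031 = 0.0007119 mol in a total volume of 0.02776 L.
[OH^-] = 0.0007119/0.02776 = 0.02564 M, so pOH = 1.59 and pH = 14.00 - 1.59 = 12.41.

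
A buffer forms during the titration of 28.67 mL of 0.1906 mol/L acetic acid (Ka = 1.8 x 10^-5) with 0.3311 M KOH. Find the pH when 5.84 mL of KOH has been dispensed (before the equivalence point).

4.48

Initial n(CH3COOH) = 0.1906 x 0.02867 = 0.005465 mol.
n(KOH) added = 0.3311 x 0.005840 = 0.001934 mol, converting that many moles of CH3COOH to CH3COO-.
Remaining n(CH3COOH) = 0.003531 mol; n(CH3COO-) = 0.001934 mol.
By Henderson-Hasselbalch, pH = pKa + log([A^-]/[HA]) = 4.74 + log(0.001934/0.003531) = 4.74 + (-0.26) = 4.48.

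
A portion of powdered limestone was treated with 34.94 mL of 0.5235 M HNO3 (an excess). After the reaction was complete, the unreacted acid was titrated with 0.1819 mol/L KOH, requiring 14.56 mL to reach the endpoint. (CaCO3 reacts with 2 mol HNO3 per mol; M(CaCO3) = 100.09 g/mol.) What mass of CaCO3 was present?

Total n(HNO3) added = 0.5235 x 0.03494 = 0.01829 mol.
n(KOH) used = 0.1819 x 0.01456 = 0.002648 mol, which equals the excess n(HNO3).
So n(HNO3) consumed by the sample = 0.01829 - 0.002648 = 0.01564 mol.
n(CaCO3) = 0.01564 / 2 = 0.007821 mol.
mass = 0.007821 mol x 100.09 g/mol = 0.783 g.

0.783 g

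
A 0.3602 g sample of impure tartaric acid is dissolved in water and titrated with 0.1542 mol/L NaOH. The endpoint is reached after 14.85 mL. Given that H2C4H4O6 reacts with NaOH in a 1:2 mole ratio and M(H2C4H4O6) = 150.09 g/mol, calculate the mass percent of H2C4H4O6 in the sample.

47.7%

n(NaOH) = 0.1542 x 0.01485 = 0.002290 mol.
n(H2C4H4O6) = 0.002290 / 2 = 0.001145 mol.
mass of H2C4H4O6 = 0.001145 x 150.09 = 0.1718 g.
% purity = 0.1718 / 0.3602 x 100 = 47.7%.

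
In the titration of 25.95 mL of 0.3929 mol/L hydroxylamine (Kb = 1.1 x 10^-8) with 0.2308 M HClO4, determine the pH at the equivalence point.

3.44

n(NH2OH) = 0.3929 x 0.02595 = 0.01020 mol; V(HClO4) at equivalence = 0.01020/0.2308 = 0.04418 L.
At equivalence the base is fully converted to NH3OH+; total volume = 0.07013 L, so [NH3OH+] = 0.01020/0.07013 = 0.1454 M.
Ka(NH3OH+) = Kw/Kb = 1.0e-14 / 1.1 x 10^-8 = 9.09e-7.
[H^+] = sqrt(Ka x [NH3OH+]) = sqrt(9.09e-7 x 0.1454) = 0.000364 M.
pH = -log(0.000364) = 3.44.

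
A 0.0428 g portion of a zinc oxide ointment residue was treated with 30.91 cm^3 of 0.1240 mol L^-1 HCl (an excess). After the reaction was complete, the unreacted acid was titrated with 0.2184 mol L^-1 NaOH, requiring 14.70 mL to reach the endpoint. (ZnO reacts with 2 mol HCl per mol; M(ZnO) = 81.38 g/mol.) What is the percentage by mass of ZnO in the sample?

Total n(HCl) added = 0.1240 x 0.03091 = 0.003833 mol.
n(NaOH) used = 0.2184 x 0.01470 = 0.003210 mol, which equals the excess n(HCl).
So n(HCl) consumed by the sample = 0.003833 - 0.003210 = 0.0006224 mol.
n(ZnO) = 0.0006224 / 2 = 0.0003112 mol.
mass ZnO = 0.0003112 x 81.38 = 0.02532 g, so %ZnO = 0.02532/0.0428 x 100 = 59.2%.

59.2%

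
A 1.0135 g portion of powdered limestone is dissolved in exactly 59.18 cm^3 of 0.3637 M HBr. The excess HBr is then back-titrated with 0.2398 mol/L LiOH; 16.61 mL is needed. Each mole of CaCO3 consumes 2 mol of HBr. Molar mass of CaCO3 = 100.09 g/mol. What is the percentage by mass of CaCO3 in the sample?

Total n(HBr) added = 0.3637 x 0.05918 = 0.02152 mol.
n(LiOH) used = 0.2398 x 0.01661 = 0.003983 mol, which equals the excess n(HBr).
So n(HBr) consumed by the sample = 0.02152 - 0.003983 = 0.01754 mol.
n(CaCO3) = 0.01754 / 2 = 0.008770 mol.
mass CaCO3 = 0.008770 x 100.09 = 0.8778 g, so %CaCO3 = 0.8778/1.0135 x 100 = 86.6%.

86.6%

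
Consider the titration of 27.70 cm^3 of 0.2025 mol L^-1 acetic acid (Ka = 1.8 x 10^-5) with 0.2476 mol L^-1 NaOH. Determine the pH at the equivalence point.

8.90

n(CH3COOH) = 0.2025 x 0.02770 = 0.005609 mol; V(NaOH) at equivalence = 0.005609/0.2476 = 0.02265 L.
At equivalence all the acid is converted to CH3COO-; total volume = 0.02770 + 0.02265 = 0.05035 L, so [CH3COO-] = 0.005609/0.05035 = 0.1114 M.
Kb = Kw/Ka = 1.0e-14 / 1.8 x 10^-5 = 5.56e-10.
[OH^-] = sqrt(Kb x [CH3COO-]) = sqrt(5.56e-10 x 0.1114) = 7.87e-6 M.
pOH = 5.10, so pH = 14.00 - 5.10 = 8.90.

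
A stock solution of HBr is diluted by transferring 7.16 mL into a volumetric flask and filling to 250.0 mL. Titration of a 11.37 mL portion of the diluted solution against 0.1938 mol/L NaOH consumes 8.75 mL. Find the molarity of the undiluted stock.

n(NaOH) = 0.1938 x 0.008750 = 0.001696 mol.
n(HBr) in the aliquot = 0.001696 mol.
[diluted HBr] = 0.001696 / 0.01137 = 0.1491 M.
Dilution factor = 250.0/7.160 = 34.92, so [stock] = 0.1491 x 34.92 = 5.21 M.

5.21 M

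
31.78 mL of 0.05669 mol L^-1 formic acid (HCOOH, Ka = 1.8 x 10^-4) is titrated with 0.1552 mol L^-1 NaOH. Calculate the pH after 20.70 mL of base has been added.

n(acid) = 0.05669 x 0.03178 = 0.001802 mol; n(NaOH) added = 0.1552 x 0.02070 = 0.003213 mol.
Base is in excess by 0.003213 - 0.001802 = 0.001411 mol in a total volume of 0.05248 L.
[OH^-] = 0.001411/0.05248 = 0.02689 M, so pOH = 1.57 and pH = 14.00 - 1.57 = 12.43.

12.43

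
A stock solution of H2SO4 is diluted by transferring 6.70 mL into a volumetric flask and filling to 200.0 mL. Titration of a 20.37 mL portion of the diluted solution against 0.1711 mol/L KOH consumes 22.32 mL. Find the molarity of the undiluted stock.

n(KOH) = 0.1711 x 0.02232 = 0.003819 mol.
n(H2SO4) in the aliquot = 0.003819 x 1/2 = 0.001909 mol.
[diluted H2SO4] = 0.001909 / 0.02037 = 0.09374 M.
Dilution factor = 200.0/6.700 = 29.85, so [stock] = 0.09374 x 29.85 = 2.80 M.

2.80 M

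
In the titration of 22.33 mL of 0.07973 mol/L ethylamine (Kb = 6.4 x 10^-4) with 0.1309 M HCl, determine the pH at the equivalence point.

6.06

n(C2H5NH2) = 0.07973 x 0.02233 = 0.001780 mol; V(HCl) at equivalence = 0.001780/0.1309 = 0.01360 L.
At equivalence the base is fully converted to C2H5NH3+; total volume = 0.03593 L, so [C2H5NH3+] = 0.001780/0.03593 = 0.04955 M.
Ka(C2H5NH3+) = Kw/Kb = 1.0e-14 / 6.4 x 10^-4 = 1.56e-11.
[H^+] = sqrt(Ka x [C2H5NH3+]) = sqrt(1.56e-11 x 0.04955) = 8.80e-7 M.
pH = -log(8.80e-7) = 6.06.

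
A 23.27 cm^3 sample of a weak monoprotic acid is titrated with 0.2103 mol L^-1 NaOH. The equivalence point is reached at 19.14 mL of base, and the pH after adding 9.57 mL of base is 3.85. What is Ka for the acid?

1.4 x 10^-4

9.57 mL is half of the equivalence volume, so this is the half-equivalence point where [HA] = [A^-].
At half-equivalence pH = pKa, so pKa = 3.85.
Ka = 10^(-3.85) = 1.4 x 10^-4.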